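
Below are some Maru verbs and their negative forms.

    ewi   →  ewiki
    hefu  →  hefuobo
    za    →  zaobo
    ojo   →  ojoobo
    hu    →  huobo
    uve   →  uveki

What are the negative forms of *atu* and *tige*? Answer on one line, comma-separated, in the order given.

atuobo, tigeki

Looking at the last vowel of each stem: -ki when the last vowel of the stem is a front vowel (*ewi*, *uve*); -obo when the last vowel of the stem is a back vowel (*hefu*, *za*, *ojo*, *hu*).
*atu* — last vowel /u/ (a back vowel) → -obo → *atuobo*.
Since the last vowel of *tige* is /e/ (a front vowel), it takes -ki, giving *tigeki*.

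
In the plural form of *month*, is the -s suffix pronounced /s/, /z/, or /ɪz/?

/s/

The stem *month* ends in a voiceless non-sibilant consonant.
The plural suffix surfaces as /ɪz/ after sibilants, /s/ after other voiceless consonants, and /z/ after other voiced sounds.
So the plural -s on *month* is pronounced /s/.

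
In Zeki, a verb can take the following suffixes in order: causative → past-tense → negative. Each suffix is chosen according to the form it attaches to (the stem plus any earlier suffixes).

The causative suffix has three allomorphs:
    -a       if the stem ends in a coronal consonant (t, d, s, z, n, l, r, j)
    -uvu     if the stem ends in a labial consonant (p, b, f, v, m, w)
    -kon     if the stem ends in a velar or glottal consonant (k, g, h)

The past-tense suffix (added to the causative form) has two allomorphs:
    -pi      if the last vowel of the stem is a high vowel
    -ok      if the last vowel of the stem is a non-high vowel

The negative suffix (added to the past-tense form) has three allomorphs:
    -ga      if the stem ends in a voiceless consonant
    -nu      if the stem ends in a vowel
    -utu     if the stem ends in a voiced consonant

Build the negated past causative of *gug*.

gugkonokga

The final consonant of *gug* is /g/, which is velar/glottal, so the causative suffix is -kon, giving *gugkon*.
The causative form *gugkon*: last vowel = /o/, a non-high vowel → -ok → *gugkonok*.
The past-tense form *gugkonok* — final sound /k/ (a voiceless consonant) → -ga → *gugkonokga*.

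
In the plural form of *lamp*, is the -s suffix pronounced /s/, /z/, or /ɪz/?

The stem *lamp* ends in a voiceless non-sibilant consonant.
The plural suffix surfaces as /ɪz/ after sibilants, /s/ after other voiceless consonants, and /z/ after other voiced sounds.
So the plural -s on *lamp* is pronounced /s/.

/s/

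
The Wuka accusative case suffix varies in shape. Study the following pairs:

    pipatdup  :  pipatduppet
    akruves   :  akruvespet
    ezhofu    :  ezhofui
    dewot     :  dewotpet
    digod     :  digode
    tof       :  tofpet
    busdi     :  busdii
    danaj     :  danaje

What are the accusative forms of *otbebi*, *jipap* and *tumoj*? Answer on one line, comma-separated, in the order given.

otbebii, jipappet, tumoje

The suffix is conditioned by the final sound: -pet when the stem ends in a voiceless consonant (*pipatdup*, *akruves*, *dewot*, *tof*); -e when the stem ends in a voiced consonant (*digod*, *danaj*); -i when the stem ends in a vowel (*ezhofu*, *busdi*).
*otbebi*: final sound = /i/, a vowel → -i → *otbebii*.
The final sound of *jipap* is /p/, which is a voiceless consonant, so the suffix is -pet, giving *jipappet*.
*tumoj* — final sound /j/ (a voiced consonant) → -e → *tumoje*.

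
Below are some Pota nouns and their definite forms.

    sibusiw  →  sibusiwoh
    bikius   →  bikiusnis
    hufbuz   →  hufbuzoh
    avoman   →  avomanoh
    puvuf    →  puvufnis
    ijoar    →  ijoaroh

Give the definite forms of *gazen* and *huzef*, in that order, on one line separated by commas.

The alternation tracks the final consonant of the stem — -nis when the stem ends in a voiceless consonant (*bikius*, *puvuf*); -oh when the stem ends in a voiced consonant (*sibusiw*, *hufbuz*, *avoman*, *ijoar*).
*gazen* — final consonant /n/ (voiced) → -oh → *gazenoh*.
*huzef*: final consonant = /f/, voiceless → -nis → *huzefnis*.

gazenoh, huzefnis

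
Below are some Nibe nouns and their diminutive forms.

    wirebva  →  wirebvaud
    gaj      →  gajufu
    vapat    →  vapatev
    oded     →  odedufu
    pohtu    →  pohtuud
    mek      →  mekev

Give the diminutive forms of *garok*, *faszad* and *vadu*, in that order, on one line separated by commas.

garokev, faszadufu, vaduud

The suffix is conditioned by the final sound: -ev when the stem ends in a voiceless consonant (*vapat*, *mek*); -ufu when the stem ends in a voiced consonant (*gaj*, *oded*); -ud when the stem ends in a vowel (*wirebva*, *pohtu*).
*garok* — final sound /k/ (a voiceless consonant) → -ev → *garokev*.
*faszad*: final sound = /d/, a voiced consonant → -ufu → *faszadufu*.
The final sound of *vadu* is /u/, which is a vowel, so the suffix is -ud, giving *vaduud*.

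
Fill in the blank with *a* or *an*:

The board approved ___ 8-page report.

The indefinite article is chosen by the initial *sound* of the following word, not its spelling.
The number *8* is spoken "eight", beginning with /eɪt/ — a vowel sound.
So the article is *an*: The board approved an 8-page report.

an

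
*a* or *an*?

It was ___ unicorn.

a

The indefinite article is chosen by the initial *sound* of the following word, not its spelling.
*unicorn* begins with the sound /juː/ (u pronounced /juː/) — a consonant sound.
So the article is *a*: It was a unicorn.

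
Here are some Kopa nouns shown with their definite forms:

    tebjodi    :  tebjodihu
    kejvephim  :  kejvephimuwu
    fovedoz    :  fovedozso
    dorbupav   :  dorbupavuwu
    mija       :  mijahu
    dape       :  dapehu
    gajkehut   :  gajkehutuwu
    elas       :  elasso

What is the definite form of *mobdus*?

mobdusso

Looking at the final sound of each stem: -so when the stem ends in a sibilant (*fovedoz*, *elas*); -uwu when the stem ends in a non-sibilant consonant (*kejvephim*, *dorbupav*, *gajkehut*); -hu when the stem ends in a vowel (*tebjodi*, *mija*, *dape*).
Since the final sound of *mobdus* is /s/ (a sibilant), it takes -so, giving *mobdusso*.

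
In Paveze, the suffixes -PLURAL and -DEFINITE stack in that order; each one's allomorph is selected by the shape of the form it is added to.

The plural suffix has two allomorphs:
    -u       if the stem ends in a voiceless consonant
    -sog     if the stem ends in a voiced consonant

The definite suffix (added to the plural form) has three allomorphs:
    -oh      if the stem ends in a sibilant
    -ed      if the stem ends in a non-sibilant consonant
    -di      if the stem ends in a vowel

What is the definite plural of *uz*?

uzsoged

Since the final consonant of *uz* is /z/ (voiced), it takes -sog, giving *uzsog*.
The plural form *uzsog*: final sound = /g/, a non-sibilant consonant → -ed → *uzsoged*.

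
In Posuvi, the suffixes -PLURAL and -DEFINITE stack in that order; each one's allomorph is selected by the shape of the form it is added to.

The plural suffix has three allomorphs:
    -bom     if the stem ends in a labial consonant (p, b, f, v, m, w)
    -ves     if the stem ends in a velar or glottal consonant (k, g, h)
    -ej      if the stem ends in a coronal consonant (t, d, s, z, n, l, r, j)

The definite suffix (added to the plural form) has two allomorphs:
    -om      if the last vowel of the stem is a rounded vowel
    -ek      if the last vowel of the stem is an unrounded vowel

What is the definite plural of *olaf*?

olafbomom

*olaf*: final consonant = /f/, labial → -bom → *olafbom*.
The last vowel of the plural form *olafbom* is /o/, which is a rounded vowel, so the definite suffix is -om, giving *olafbomom*.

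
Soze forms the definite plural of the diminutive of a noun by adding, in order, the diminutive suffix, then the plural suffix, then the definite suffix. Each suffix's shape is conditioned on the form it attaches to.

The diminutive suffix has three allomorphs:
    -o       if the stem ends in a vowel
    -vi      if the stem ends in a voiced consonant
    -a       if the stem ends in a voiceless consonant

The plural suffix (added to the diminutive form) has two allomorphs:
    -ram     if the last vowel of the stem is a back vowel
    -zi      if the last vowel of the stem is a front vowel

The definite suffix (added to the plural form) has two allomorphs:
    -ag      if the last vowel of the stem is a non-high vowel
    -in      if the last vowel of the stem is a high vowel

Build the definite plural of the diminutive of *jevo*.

*jevo*: final sound = /o/, a vowel → -o → *jevoo*.
The diminutive form *jevoo* — last vowel /o/ (a back vowel) → -ram → *jevooram*.
Since the last vowel of the plural form *jevooram* is /a/ (a non-high vowel), it takes -ag, giving *jevooramag*.

jevooramag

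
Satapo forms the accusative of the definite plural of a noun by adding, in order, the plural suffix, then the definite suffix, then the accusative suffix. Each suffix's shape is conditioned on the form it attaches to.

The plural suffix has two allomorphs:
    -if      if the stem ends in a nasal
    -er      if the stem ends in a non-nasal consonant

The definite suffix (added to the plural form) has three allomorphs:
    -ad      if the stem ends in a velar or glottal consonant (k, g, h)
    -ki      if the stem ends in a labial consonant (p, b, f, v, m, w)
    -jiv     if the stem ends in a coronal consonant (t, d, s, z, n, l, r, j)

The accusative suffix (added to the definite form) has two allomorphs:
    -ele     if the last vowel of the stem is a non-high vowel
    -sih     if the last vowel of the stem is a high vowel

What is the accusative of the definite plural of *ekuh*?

ekuherjivsih

Since the final consonant of *ekuh* is /h/ (non-nasal), it takes -er, giving *ekuher*.
The plural form *ekuher*: final consonant = /r/, coronal → -jiv → *ekuherjiv*.
Since the last vowel of the definite form *ekuherjiv* is /i/ (a high vowel), it takes -sih, giving *ekuherjivsih*.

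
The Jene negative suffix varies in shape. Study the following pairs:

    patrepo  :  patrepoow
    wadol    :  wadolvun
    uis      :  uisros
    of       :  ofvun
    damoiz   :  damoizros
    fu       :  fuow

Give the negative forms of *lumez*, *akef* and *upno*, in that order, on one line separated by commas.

lumezros, akefvun, upnoow

Looking at the final sound of each stem: -ros when the stem ends in a sibilant (*uis*, *damoiz*); -vun when the stem ends in a non-sibilant consonant (*wadol*, *of*); -ow when the stem ends in a vowel (*patrepo*, *fu*).
*lumez*: final sound = /z/, a sibilant → -ros → *lumezros*.
*akef*: final sound = /f/, a non-sibilant consonant → -vun → *akefvun*.
Since the final sound of *upno* is /o/ (a vowel), it takes -ow, giving *upnoow*.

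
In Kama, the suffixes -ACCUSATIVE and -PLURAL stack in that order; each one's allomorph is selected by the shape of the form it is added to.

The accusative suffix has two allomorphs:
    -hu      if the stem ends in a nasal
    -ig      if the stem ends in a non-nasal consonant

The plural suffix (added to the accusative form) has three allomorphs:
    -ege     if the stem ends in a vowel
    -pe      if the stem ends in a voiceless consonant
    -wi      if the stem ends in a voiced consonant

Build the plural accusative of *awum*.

Since the final consonant of *awum* is /m/ (a nasal), it takes -hu, giving *awumhu*.
The accusative form *awumhu*: final sound = /u/, a vowel → -ege → *awumhuege*.

awumhuege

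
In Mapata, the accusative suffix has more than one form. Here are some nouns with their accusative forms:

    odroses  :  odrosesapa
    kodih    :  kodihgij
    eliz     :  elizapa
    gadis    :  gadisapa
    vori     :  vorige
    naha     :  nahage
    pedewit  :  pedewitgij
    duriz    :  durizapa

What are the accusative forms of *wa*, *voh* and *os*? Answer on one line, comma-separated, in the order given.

The suffix is conditioned by the final sound: -apa when the stem ends in a sibilant (*odroses*, *eliz*, *gadis*, *duriz*); -gij when the stem ends in a non-sibilant consonant (*kodih*, *pedewit*); -ge when the stem ends in a vowel (*vori*, *naha*).
*wa* — final sound /a/ (a vowel) → -ge → *wage*.
*voh*: final sound = /h/, a non-sibilant consonant → -gij → *vohgij*.
*os* — final sound /s/ (a sibilant) → -apa → *osapa*.

wage, vohgij, osapa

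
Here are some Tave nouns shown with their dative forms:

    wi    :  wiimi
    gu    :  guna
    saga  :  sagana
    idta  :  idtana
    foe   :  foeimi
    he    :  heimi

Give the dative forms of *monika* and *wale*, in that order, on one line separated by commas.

monikana, waleimi

The pattern is front/back vowel harmony: -imi when the last vowel of the stem is a front vowel (*wi*, *foe*, *he*); -na when the last vowel of the stem is a back vowel (*gu*, *saga*, *idta*).
*monika* — last vowel /a/ (a back vowel) → -na → *monikana*.
*wale* — last vowel /e/ (a front vowel) → -imi → *waleimi*.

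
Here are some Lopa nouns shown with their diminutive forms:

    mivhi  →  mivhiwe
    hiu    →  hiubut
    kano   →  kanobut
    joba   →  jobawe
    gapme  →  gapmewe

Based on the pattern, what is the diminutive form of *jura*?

jurawe

The alternation tracks the last vowel of the stem — -but when the last vowel of the stem is a rounded vowel (*hiu*, *kano*); -we when the last vowel of the stem is an unrounded vowel (*mivhi*, *joba*, *gapme*).
The last vowel of *jura* is /a/, which is an unrounded vowel, so the suffix is -we, giving *jurawe*.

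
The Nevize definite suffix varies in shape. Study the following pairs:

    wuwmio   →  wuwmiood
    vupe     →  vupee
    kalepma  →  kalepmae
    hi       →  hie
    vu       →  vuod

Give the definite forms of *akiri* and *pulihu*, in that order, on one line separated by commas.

The suffix is conditioned by the last vowel: -od when the last vowel of the stem is a rounded vowel (*wuwmio*, *vu*); -e when the last vowel of the stem is an unrounded vowel (*vupe*, *kalepma*, *hi*).
Since the last vowel of *akiri* is /i/ (an unrounded vowel), it takes -e, giving *akirie*.
Since the last vowel of *pulihu* is /u/ (a rounded vowel), it takes -od, giving *pulihuod*.

akirie, pulihuod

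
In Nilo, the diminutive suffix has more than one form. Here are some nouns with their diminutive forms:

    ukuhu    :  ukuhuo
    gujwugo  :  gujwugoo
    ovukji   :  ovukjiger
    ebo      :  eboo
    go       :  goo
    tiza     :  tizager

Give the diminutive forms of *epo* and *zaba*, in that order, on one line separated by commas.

epoo, zabager

The pattern is rounding harmony: -o when the last vowel of the stem is a rounded vowel (*ukuhu*, *gujwugo*, *ebo*, *go*); -ger when the last vowel of the stem is an unrounded vowel (*ovukji*, *tiza*).
*epo* — last vowel /o/ (a rounded vowel) → -o → *epoo*.
*zaba* — last vowel /a/ (an unrounded vowel) → -ger → *zabager*.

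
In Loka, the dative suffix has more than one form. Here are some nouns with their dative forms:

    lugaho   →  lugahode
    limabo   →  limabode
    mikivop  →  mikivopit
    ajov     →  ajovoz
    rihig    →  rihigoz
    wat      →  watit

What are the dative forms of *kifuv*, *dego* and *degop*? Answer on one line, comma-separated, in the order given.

kifuvoz, degode, degopit

Looking at the final sound of each stem: -it when the stem ends in a voiceless consonant (*mikivop*, *wat*); -oz when the stem ends in a voiced consonant (*ajov*, *rihig*); -de when the stem ends in a vowel (*lugaho*, *limabo*).
*kifuv* — final sound /v/ (a voiced consonant) → -oz → *kifuvoz*.
*dego*: final sound = /o/, a vowel → -de → *degode*.
*degop*: final sound = /p/, a voiceless consonant → -it → *degopit*.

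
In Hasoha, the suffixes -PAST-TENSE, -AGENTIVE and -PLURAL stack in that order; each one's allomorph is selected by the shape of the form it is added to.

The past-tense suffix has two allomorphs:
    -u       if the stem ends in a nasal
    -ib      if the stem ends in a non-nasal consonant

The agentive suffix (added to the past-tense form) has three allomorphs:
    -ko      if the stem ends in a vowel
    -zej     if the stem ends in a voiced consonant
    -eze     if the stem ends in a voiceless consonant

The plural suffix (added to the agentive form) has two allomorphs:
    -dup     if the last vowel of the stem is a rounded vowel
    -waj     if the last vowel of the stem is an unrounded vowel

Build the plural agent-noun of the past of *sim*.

*sim*: final consonant = /m/, a nasal → -u → *simu*.
The past-tense form *simu* — final sound /u/ (a vowel) → -ko → *simuko*.
The agentive form *simuko* — last vowel /o/ (a rounded vowel) → -dup → *simukodup*.

simukodup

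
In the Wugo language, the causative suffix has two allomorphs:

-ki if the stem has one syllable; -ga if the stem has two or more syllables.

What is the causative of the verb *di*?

*di* has one syllable, so the suffix is -ki, giving *diki*.

diki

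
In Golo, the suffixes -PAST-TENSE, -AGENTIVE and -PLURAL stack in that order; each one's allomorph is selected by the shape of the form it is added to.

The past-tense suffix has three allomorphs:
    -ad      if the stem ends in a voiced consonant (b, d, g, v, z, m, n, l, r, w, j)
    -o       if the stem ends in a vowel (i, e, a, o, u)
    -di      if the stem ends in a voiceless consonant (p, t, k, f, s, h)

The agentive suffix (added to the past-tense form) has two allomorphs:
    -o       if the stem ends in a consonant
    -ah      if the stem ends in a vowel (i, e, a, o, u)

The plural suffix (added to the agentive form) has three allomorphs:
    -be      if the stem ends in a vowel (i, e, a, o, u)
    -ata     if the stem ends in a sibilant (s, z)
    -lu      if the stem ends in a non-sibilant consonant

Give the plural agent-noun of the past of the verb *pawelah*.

*pawelah*: final sound = /h/, a voiceless consonant → -di → *pawelahdi*.
Since the final sound of the past-tense form *pawelahdi* is /i/ (a vowel), it takes -ah, giving *pawelahdiah*.
The agentive form *pawelahdiah*: final sound = /h/, a non-sibilant consonant → -lu → *pawelahdiahlu*.

pawelahdiahlu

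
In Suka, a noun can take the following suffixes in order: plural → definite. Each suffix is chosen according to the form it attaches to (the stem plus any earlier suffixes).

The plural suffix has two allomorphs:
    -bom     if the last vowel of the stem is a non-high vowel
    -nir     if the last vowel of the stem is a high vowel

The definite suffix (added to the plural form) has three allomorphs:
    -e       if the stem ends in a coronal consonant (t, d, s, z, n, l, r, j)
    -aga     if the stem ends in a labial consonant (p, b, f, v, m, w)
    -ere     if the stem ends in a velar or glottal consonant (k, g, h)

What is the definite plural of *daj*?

*daj*: last vowel = /a/, a non-high vowel → -bom → *dajbom*.
Since the final consonant of the plural form *dajbom* is /m/ (labial), it takes -aga, giving *dajbomaga*.

dajbomaga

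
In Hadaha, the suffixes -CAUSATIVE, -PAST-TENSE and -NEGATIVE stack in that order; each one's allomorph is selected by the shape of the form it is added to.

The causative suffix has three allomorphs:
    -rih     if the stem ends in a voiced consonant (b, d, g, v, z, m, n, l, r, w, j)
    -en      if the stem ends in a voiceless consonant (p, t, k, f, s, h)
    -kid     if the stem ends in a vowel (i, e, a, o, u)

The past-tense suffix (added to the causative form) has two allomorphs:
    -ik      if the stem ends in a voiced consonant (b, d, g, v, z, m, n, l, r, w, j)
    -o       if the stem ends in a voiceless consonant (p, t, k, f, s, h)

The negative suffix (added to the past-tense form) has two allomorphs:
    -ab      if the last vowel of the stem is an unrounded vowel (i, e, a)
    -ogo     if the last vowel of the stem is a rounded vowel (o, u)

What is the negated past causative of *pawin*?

Since the final sound of *pawin* is /n/ (a voiced consonant), it takes -rih, giving *pawinrih*.
The causative form *pawinrih*: final consonant = /h/, voiceless → -o → *pawinriho*.
The past-tense form *pawinriho* — last vowel /o/ (a rounded vowel) → -ogo → *pawinrihoogo*.

pawinrihoogo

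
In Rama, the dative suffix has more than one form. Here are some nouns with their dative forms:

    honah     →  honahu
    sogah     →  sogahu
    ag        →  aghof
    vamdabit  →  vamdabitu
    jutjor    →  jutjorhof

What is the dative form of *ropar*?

Looking at the final consonant of each stem: -u when the stem ends in a voiceless consonant (*honah*, *sogah*, *vamdabit*); -hof when the stem ends in a voiced consonant (*ag*, *jutjor*).
*ropar*: final consonant = /r/, voiced → -hof → *roparhof*.

roparhof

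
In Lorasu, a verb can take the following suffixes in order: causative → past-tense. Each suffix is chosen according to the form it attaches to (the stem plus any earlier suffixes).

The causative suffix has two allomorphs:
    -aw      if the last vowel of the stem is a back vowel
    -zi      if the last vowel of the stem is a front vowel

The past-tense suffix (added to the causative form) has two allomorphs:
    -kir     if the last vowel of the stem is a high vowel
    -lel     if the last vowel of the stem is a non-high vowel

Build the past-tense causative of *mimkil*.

mimkilzikir

Since the last vowel of *mimkil* is /i/ (a front vowel), it takes -zi, giving *mimkilzi*.
Since the last vowel of the causative form *mimkilzi* is /i/ (a high vowel), it takes -kir, giving *mimkilzikir*.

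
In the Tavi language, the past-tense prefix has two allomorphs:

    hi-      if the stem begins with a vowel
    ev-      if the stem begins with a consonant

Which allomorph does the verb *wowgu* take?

*wowgu*: first sound = /w/, a consonant → ev-.

ev-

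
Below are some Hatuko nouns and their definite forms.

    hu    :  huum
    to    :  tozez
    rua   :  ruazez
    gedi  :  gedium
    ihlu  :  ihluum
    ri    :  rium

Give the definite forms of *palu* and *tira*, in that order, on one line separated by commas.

paluum, tirazez

The alternation tracks the last vowel of the stem — -um when the last vowel of the stem is a high vowel (*hu*, *gedi*, *ihlu*, *ri*); -zez when the last vowel of the stem is a non-high vowel (*to*, *rua*).
*palu* — last vowel /u/ (a high vowel) → -um → *paluum*.
*tira* — last vowel /a/ (a non-high vowel) → -zez → *tirazez*.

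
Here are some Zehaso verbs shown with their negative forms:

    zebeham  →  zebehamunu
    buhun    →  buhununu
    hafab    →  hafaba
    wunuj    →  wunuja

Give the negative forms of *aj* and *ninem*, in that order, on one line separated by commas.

aja, ninemunu

The alternation tracks the final consonant of the stem — -unu when the stem ends in a nasal (*zebeham*, *buhun*); -a when the stem ends in a non-nasal consonant (*hafab*, *wunuj*).
*aj*: final consonant = /j/, non-nasal → -a → *aja*.
The final consonant of *ninem* is /m/, which is a nasal, so the suffix is -unu, giving *ninemunu*.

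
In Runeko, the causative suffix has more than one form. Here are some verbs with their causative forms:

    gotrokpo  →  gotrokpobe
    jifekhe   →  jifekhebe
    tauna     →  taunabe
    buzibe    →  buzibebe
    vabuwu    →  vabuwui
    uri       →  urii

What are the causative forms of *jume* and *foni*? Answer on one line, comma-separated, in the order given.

Looking at the last vowel of each stem: -i when the last vowel of the stem is a high vowel (*vabuwu*, *uri*); -be when the last vowel of the stem is a non-high vowel (*gotrokpo*, *jifekhe*, *tauna*, *buzibe*).
*jume* — last vowel /e/ (a non-high vowel) → -be → *jumebe*.
The last vowel of *foni* is /i/, which is a high vowel, so the suffix is -i, giving *fonii*.

jumebe, fonii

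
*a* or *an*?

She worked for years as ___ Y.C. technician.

The indefinite article is chosen by the initial *sound* of the following word, not its spelling.
The initialism *Y.C.* is read letter by letter; the first letter, Y, is pronounced /waɪ/, which begins with a consonant sound.
So the article is *a*: She worked for years as a Y.C. technician.

a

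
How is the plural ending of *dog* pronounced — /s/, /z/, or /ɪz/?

The stem *dog* ends in a voiced non-sibilant sound.
The plural suffix surfaces as /ɪz/ after sibilants, /s/ after other voiceless consonants, and /z/ after other voiced sounds.
So the plural -s on *dog* is pronounced /z/.

/z/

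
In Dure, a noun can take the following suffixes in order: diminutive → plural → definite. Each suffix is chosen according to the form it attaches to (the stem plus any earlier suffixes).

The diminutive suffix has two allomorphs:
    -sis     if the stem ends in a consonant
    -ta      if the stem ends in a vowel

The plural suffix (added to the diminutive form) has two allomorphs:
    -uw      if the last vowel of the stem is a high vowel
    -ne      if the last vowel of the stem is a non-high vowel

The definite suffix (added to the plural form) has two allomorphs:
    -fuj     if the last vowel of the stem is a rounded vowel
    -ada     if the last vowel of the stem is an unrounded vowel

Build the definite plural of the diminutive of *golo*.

golotaneada

*golo*: final sound = /o/, a vowel → -ta → *golota*.
Since the last vowel of the diminutive form *golota* is /a/ (a non-high vowel), it takes -ne, giving *golotane*.
The plural form *golotane*: last vowel = /e/, an unrounded vowel → -ada → *golotaneada*.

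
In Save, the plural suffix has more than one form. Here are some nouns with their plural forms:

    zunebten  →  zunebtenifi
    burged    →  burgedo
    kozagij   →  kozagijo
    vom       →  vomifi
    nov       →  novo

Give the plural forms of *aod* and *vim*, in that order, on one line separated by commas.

The alternation tracks the final consonant of the stem — -ifi when the stem ends in a nasal (*zunebten*, *vom*); -o when the stem ends in a non-nasal consonant (*burged*, *kozagij*, *nov*).
*aod* — final consonant /d/ (non-nasal) → -o → *aodo*.
The final consonant of *vim* is /m/, which is a nasal, so the suffix is -ifi, giving *vimifi*.

aodo, vimifi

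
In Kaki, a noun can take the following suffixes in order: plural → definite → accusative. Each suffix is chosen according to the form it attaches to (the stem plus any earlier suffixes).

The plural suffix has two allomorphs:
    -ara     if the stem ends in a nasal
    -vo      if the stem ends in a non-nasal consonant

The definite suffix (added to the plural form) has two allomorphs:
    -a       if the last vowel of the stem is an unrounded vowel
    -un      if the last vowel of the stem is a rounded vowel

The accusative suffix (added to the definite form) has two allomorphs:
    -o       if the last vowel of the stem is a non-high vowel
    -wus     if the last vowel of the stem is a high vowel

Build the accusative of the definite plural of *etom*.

The final consonant of *etom* is /m/, which is a nasal, so the plural suffix is -ara, giving *etomara*.
The last vowel of the plural form *etomara* is /a/, which is an unrounded vowel, so the definite suffix is -a, giving *etomaraa*.
Since the last vowel of the definite form *etomaraa* is /a/ (a non-high vowel), it takes -o, giving *etomaraao*.

etomaraao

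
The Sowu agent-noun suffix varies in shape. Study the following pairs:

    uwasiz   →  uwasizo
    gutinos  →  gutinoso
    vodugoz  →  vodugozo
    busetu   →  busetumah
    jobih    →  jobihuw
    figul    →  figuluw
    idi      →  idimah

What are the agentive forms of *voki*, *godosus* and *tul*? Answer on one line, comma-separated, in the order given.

The alternation tracks the final sound of the stem — -o when the stem ends in a sibilant (*uwasiz*, *gutinos*, *vodugoz*); -uw when the stem ends in a non-sibilant consonant (*jobih*, *figul*); -mah when the stem ends in a vowel (*busetu*, *idi*).
*voki* — final sound /i/ (a vowel) → -mah → *vokimah*.
*godosus*: final sound = /s/, a sibilant → -o → *godosuso*.
The final sound of *tul* is /l/, which is a non-sibilant consonant, so the suffix is -uw, giving *tuluw*.

vokimah, godosuso, tuluw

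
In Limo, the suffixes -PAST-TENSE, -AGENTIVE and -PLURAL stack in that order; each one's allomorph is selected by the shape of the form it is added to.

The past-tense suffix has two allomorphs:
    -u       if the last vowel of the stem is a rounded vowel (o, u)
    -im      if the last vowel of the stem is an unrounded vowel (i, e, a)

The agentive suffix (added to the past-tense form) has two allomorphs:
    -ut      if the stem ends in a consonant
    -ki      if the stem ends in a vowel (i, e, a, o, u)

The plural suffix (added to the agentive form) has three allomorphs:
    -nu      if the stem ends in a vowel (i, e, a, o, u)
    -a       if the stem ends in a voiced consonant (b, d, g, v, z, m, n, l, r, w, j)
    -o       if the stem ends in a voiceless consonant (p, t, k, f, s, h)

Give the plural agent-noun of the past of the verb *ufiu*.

ufiuukinu

*ufiu* — last vowel /u/ (a rounded vowel) → -u → *ufiuu*.
Since the final sound of the past-tense form *ufiuu* is /u/ (a vowel), it takes -ki, giving *ufiuuki*.
The agentive form *ufiuuki*: final sound = /i/, a vowel → -nu → *ufiuukinu*.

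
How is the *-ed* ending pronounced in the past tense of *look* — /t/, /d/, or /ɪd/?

The stem *look* ends in a voiceless consonant other than /t/.
The -ed suffix is realized as /ɪd/ after /t, d/; as /t/ after other voiceless consonants; and as /d/ after other voiced sounds.
So -ed on *look* is pronounced /t/.

/t/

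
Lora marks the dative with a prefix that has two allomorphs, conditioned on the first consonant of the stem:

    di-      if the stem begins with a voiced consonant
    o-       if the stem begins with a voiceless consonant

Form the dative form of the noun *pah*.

*pah* — first consonant /p/ (voiceless) → o- → *opah*.

opah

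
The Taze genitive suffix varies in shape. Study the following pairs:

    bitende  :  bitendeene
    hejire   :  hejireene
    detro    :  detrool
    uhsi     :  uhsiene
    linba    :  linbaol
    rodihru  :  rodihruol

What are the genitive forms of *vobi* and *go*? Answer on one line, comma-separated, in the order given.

The suffix is conditioned by the last vowel: -ene when the last vowel of the stem is a front vowel (*bitende*, *hejire*, *uhsi*); -ol when the last vowel of the stem is a back vowel (*detro*, *linba*, *rodihru*).
*vobi*: last vowel = /i/, a front vowel → -ene → *vobiene*.
The last vowel of *go* is /o/, which is a back vowel, so the suffix is -ol, giving *gool*.

vobiene, gool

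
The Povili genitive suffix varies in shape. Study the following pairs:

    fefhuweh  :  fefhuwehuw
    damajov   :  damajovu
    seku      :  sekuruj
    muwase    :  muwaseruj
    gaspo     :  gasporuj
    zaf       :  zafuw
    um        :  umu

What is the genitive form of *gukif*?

Looking at the final sound of each stem: -uw when the stem ends in a voiceless consonant (*fefhuweh*, *zaf*); -u when the stem ends in a voiced consonant (*damajov*, *um*); -ruj when the stem ends in a vowel (*seku*, *muwase*, *gaspo*).
Since the final sound of *gukif* is /f/ (a voiceless consonant), it takes -uw, giving *gukifuw*.

gukifuw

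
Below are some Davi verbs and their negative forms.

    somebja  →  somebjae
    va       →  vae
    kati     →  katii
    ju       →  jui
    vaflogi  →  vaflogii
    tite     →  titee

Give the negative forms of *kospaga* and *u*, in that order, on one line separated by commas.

Looking at the last vowel of each stem: -i when the last vowel of the stem is a high vowel (*kati*, *ju*, *vaflogi*); -e when the last vowel of the stem is a non-high vowel (*somebja*, *va*, *tite*).
*kospaga*: last vowel = /a/, a non-high vowel → -e → *kospagae*.
*u*: last vowel = /u/, a high vowel → -i → *ui*.

kospagae, ui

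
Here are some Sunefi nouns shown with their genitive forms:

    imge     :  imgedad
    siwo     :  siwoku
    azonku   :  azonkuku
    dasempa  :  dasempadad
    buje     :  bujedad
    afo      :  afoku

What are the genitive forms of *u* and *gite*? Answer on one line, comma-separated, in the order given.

The suffix is conditioned by the last vowel: -ku when the last vowel of the stem is a rounded vowel (*siwo*, *azonku*, *afo*); -dad when the last vowel of the stem is an unrounded vowel (*imge*, *dasempa*, *buje*).
*u* — last vowel /u/ (a rounded vowel) → -ku → *uku*.
Since the last vowel of *gite* is /e/ (an unrounded vowel), it takes -dad, giving *gitedad*.

uku, gitedad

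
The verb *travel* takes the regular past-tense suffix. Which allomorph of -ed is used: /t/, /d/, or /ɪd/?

The stem *travel* ends in a voiced sound other than /d/.
The -ed suffix is realized as /ɪd/ after /t, d/; as /t/ after other voiceless consonants; and as /d/ after other voiced sounds.
So -ed on *travel* is pronounced /d/.

/d/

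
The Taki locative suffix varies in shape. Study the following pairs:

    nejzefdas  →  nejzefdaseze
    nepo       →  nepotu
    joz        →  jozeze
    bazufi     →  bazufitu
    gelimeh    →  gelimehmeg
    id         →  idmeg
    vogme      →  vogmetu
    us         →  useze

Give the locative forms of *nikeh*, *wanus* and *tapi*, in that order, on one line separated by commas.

Looking at the final sound of each stem: -eze when the stem ends in a sibilant (*nejzefdas*, *joz*, *us*); -meg when the stem ends in a non-sibilant consonant (*gelimeh*, *id*); -tu when the stem ends in a vowel (*nepo*, *bazufi*, *vogme*).
Since the final sound of *nikeh* is /h/ (a non-sibilant consonant), it takes -meg, giving *nikehmeg*.
*wanus*: final sound = /s/, a sibilant → -eze → *wanuseze*.
*tapi*: final sound = /i/, a vowel → -tu → *tapitu*.

nikehmeg, wanuseze, tapitu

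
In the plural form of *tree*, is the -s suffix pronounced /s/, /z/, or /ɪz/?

The stem *tree* ends in a voiced non-sibilant sound.
The plural suffix surfaces as /ɪz/ after sibilants, /s/ after other voiceless consonants, and /z/ after other voiced sounds.
So the plural -s on *tree* is pronounced /z/.

/z/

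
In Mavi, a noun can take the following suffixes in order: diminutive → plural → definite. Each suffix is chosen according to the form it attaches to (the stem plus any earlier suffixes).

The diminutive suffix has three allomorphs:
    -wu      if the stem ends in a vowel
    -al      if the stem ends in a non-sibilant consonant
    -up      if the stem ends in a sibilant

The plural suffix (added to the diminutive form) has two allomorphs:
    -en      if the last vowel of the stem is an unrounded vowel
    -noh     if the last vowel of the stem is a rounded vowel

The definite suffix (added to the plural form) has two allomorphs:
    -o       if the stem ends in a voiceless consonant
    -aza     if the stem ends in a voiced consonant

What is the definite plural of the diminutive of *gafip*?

The final sound of *gafip* is /p/, which is a non-sibilant consonant, so the diminutive suffix is -al, giving *gafipal*.
The diminutive form *gafipal*: last vowel = /a/, an unrounded vowel → -en → *gafipalen*.
The plural form *gafipalen*: final consonant = /n/, voiced → -aza → *gafipalenaza*.

gafipalenaza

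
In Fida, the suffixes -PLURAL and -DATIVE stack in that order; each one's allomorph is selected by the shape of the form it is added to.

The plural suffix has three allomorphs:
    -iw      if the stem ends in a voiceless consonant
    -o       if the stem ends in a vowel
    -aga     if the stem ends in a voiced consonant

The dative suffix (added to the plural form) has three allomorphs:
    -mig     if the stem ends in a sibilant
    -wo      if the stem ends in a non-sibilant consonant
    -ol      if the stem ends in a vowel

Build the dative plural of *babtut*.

*babtut*: final sound = /t/, a voiceless consonant → -iw → *babtutiw*.
The final sound of the plural form *babtutiw* is /w/, which is a non-sibilant consonant, so the dative suffix is -wo, giving *babtutiwwo*.

babtutiwwo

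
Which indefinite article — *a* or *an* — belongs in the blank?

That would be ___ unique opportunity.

The indefinite article is chosen by the initial *sound* of the following word, not its spelling.
*unique* begins with the sound /juː/ (u pronounced /juː/) — a consonant sound.
So the article is *a*: That would be a unique opportunity.

a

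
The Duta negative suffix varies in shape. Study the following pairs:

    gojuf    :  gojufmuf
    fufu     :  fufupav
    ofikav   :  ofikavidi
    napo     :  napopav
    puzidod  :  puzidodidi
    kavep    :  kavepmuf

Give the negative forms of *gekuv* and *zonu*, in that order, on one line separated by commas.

gekuvidi, zonupav

Looking at the final sound of each stem: -muf when the stem ends in a voiceless consonant (*gojuf*, *kavep*); -idi when the stem ends in a voiced consonant (*ofikav*, *puzidod*); -pav when the stem ends in a vowel (*fufu*, *napo*).
Since the final sound of *gekuv* is /v/ (a voiced consonant), it takes -idi, giving *gekuvidi*.
The final sound of *zonu* is /u/, which is a vowel, so the suffix is -pav, giving *zonupav*.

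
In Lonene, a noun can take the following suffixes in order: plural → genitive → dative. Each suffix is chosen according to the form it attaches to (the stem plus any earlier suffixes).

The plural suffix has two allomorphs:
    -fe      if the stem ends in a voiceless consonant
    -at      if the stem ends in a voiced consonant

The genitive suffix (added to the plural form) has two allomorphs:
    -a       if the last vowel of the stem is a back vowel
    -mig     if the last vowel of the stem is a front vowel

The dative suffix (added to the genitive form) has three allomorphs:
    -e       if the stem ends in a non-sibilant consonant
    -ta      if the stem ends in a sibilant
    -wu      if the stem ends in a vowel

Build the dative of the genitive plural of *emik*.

The final consonant of *emik* is /k/, which is voiceless, so the plural suffix is -fe, giving *emikfe*.
The last vowel of the plural form *emikfe* is /e/, which is a front vowel, so the genitive suffix is -mig, giving *emikfemig*.
Since the final sound of the genitive form *emikfemig* is /g/ (a non-sibilant consonant), it takes -e, giving *emikfemige*.

emikfemige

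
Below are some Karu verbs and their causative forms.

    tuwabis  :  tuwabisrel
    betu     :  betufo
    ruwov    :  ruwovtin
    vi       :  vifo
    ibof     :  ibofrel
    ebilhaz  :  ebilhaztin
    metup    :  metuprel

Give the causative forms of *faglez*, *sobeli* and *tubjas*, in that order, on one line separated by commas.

fagleztin, sobelifo, tubjasrel

The alternation tracks the final sound of the stem — -rel when the stem ends in a voiceless consonant (*tuwabis*, *ibof*, *metup*); -tin when the stem ends in a voiced consonant (*ruwov*, *ebilhaz*); -fo when the stem ends in a vowel (*betu*, *vi*).
*faglez*: final sound = /z/, a voiced consonant → -tin → *fagleztin*.
Since the final sound of *sobeli* is /i/ (a vowel), it takes -fo, giving *sobelifo*.
*tubjas*: final sound = /s/, a voiceless consonant → -rel → *tubjasrel*.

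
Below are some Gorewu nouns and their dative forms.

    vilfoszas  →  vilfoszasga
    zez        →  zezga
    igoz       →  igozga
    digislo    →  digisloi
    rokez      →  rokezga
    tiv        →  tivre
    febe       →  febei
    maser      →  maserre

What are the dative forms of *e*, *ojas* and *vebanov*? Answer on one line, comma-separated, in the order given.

The pattern is sibilance of the final sound: -ga when the stem ends in a sibilant (*vilfoszas*, *zez*, *igoz*, *rokez*); -re when the stem ends in a non-sibilant consonant (*tiv*, *maser*); -i when the stem ends in a vowel (*digislo*, *febe*).
Since the final sound of *e* is /e/ (a vowel), it takes -i, giving *ei*.
The final sound of *ojas* is /s/, which is a sibilant, so the suffix is -ga, giving *ojasga*.
*vebanov* — final sound /v/ (a non-sibilant consonant) → -re → *vebanovre*.

ei, ojasga, vebanovre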